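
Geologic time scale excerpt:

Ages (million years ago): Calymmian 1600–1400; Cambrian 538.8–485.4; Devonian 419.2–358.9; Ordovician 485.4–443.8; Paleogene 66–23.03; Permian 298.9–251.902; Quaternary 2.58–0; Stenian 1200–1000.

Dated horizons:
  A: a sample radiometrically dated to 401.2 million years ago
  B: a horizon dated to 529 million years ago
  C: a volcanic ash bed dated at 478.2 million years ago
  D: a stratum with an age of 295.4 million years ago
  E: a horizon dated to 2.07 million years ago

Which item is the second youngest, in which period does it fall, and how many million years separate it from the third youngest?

D, in the Permian; 105.8 million years to A

Sorted youngest-first by Ma: E (2.07), D (295.4), A (401.2), C (478.2), B (529).
The second youngest is D at 295.4 Ma, which lies in 298.9–251.902 Ma: the Permian.
The third youngest is A at 401.2 Ma; separation = |295.4 − 401.2| = 105.8 Myr.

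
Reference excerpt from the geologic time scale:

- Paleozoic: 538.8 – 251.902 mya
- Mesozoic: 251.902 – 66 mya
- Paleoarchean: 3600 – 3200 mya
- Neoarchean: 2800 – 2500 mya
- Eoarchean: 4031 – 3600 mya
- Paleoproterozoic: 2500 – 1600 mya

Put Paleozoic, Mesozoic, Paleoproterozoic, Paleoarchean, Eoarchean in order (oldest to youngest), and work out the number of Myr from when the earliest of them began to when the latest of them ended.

Eoarchean → Paleoarchean → Paleoproterozoic → Paleozoic → Mesozoic; total span 3965 Myr

Start ages (Ma): Eoarchean 4031, Paleoarchean 3600, Paleoproterozoic 2500, Paleozoic 538.8, Mesozoic 251.902.
Ordered oldest to youngest: Eoarchean, Paleoarchean, Paleoproterozoic, Paleozoic, Mesozoic.
Span = 4031 − 66 = 3965 Myr.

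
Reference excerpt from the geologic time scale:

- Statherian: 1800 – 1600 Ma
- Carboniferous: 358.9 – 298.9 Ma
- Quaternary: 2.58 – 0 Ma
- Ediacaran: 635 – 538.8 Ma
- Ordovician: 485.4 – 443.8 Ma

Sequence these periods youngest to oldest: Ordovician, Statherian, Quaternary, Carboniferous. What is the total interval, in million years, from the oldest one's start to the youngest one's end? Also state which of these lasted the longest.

Quaternary → Carboniferous → Ordovician → Statherian; total span 1800 Myr; longest is Statherian

From the excerpt: Ordovician 485.4–443.8; Statherian 1800–1600; Quaternary 2.58–0; Carboniferous 358.9–298.9 (Ma).
Larger Ma is earlier, so the oldest is Statherian and the youngest is Quaternary; youngest to oldest: Quaternary, Carboniferous, Ordovician, Statherian.
Oldest start 1800 minus youngest end 0 gives 1800 Myr overall.
Individual lengths (start − end): Ordovician 41.6; Statherian 200; Quaternary 2.58; Carboniferous 60. The largest is Statherian at 200 Myr.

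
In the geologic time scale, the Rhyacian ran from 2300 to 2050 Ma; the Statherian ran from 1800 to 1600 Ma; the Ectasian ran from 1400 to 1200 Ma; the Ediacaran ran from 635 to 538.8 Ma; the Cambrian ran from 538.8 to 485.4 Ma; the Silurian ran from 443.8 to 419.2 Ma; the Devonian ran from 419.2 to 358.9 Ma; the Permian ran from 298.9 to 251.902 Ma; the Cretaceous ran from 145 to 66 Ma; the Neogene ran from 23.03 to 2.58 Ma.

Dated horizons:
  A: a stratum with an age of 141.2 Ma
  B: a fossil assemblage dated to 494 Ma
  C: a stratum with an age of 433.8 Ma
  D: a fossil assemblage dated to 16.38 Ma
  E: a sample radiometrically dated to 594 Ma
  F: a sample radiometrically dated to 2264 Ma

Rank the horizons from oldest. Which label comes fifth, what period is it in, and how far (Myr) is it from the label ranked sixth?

Sorted oldest-first by Ma: F (2264), E (594), B (494), C (433.8), A (141.2), D (16.38).
The fifth oldest is A at 141.2 Ma, which lies in 145–66 Ma: the Cretaceous.
The sixth oldest is D at 16.38 Ma; separation = |141.2 − 16.38| = 124.82 Myr.

A, in the Cretaceous; 124.82 million years to D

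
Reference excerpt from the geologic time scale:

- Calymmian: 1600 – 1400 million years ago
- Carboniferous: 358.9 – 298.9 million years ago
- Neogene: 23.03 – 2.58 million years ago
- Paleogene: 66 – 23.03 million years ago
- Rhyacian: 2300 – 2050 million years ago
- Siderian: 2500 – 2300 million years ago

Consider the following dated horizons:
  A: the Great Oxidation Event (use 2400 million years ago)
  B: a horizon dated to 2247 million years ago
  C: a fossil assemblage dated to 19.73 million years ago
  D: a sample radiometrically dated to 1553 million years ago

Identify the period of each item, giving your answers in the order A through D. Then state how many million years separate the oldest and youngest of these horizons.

A — Siderian; B — Rhyacian; C — Neogene; D — Calymmian; span 2380.27 million years

A: 2400 Ma lies in 2500–2300 Ma, so Siderian.
B: 2247 Ma lies in 2300–2050 Ma, so Rhyacian.
C: 19.73 Ma lies in 23.03–2.58 Ma, so Neogene.
D: 1553 Ma lies in 1600–1400 Ma, so Calymmian.
Oldest = 2400 Ma, youngest = 19.73 Ma → span 2380.27 Myr.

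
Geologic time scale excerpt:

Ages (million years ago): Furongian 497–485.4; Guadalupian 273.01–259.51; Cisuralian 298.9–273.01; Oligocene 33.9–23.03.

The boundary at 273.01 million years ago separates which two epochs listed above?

The Cisuralian ends at 273.01 million years ago and the Guadalupian begins at 273.01 million years ago, so they share that boundary.

Cisuralian and Guadalupian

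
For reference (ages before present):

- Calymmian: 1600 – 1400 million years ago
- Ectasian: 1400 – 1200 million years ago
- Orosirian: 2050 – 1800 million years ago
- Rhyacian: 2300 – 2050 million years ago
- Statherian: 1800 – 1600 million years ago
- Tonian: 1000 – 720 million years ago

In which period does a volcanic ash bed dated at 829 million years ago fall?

Tonian

829 Ma lies between 1000 and 720 Ma, so it falls in the Tonian.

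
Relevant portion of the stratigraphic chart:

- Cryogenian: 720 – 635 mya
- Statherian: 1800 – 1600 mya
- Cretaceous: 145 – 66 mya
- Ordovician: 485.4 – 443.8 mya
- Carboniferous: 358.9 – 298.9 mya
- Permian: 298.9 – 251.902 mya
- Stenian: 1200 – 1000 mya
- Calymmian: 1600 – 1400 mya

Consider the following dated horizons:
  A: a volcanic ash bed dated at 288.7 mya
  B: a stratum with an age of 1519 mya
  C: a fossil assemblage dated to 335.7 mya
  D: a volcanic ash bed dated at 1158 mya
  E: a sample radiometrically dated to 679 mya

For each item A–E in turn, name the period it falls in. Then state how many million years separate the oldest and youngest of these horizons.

A: 288.7 Ma lies in 298.9–251.902 Ma, so Permian.
B: 1519 Ma lies in 1600–1400 Ma, so Calymmian.
C: 335.7 Ma lies in 358.9–298.9 Ma, so Carboniferous.
D: 1158 Ma lies in 1200–1000 Ma, so Stenian.
E: 679 Ma lies in 720–635 Ma, so Cryogenian.
Oldest = 1519 Ma, youngest = 288.7 Ma → span 1230.3 Myr.

A — Permian; B — Calymmian; C — Carboniferous; D — Stenian; E — Cryogenian; span 1230.3 million years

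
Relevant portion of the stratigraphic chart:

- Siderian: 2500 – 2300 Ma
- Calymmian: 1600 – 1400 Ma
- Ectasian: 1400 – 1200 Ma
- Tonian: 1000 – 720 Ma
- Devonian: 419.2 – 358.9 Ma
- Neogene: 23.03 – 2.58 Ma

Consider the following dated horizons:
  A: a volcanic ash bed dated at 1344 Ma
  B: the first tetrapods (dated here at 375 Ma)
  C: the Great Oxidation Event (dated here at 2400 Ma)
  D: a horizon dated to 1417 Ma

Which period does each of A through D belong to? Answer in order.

Match each age against the start–end ranges in the excerpt: A = 1344 Ma → Ectasian (1400–1200); B = 375 Ma → Devonian (419.2–358.9); C = 2400 Ma → Siderian (2500–2300); D = 1417 Ma → Calymmian (1600–1400).

A — Ectasian; B — Devonian; C — Siderian; D — Calymmian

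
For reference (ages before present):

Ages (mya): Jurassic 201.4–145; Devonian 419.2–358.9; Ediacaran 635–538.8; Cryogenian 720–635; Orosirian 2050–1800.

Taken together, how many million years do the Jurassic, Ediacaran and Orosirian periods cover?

Each duration: Jurassic = 56.4; Ediacaran = 96.2; Orosirian = 250.
Sum: 56.4 + 96.2 + 250 = 402.6 Myr.

402.6 million years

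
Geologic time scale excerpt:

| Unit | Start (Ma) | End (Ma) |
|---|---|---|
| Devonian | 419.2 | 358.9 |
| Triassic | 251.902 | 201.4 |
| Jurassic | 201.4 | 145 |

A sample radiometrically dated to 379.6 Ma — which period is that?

Devonian

379.6 Ma lies between 419.2 and 358.9 Ma, so it falls in the Devonian.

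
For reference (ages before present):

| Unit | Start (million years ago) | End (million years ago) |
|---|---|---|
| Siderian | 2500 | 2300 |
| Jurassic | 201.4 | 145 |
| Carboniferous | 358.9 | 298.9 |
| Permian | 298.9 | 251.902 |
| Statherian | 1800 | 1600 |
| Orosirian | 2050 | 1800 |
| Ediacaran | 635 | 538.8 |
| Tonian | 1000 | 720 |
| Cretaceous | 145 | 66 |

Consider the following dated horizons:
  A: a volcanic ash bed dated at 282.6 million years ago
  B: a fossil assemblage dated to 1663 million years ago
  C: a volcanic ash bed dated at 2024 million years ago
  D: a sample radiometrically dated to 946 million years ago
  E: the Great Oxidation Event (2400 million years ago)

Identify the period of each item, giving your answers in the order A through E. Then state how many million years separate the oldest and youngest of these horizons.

Match each age against the start–end ranges in the excerpt: A = 282.6 Ma → Permian (298.9–251.902); B = 1663 Ma → Statherian (1800–1600); C = 2024 Ma → Orosirian (2050–1800); D = 946 Ma → Tonian (1000–720); E = 2400 Ma → Siderian (2500–2300).
The largest age is 2400 Ma and the smallest is 282.6 Ma; their difference is 2117.4 Myr.

A — Permian; B — Statherian; C — Orosirian; D — Tonian; E — Siderian; span 2117.4 million years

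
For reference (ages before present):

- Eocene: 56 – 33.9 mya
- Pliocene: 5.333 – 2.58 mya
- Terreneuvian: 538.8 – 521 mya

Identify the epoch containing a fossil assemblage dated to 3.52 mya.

Pliocene

3.52 Ma lies between 5.333 and 2.58 Ma, so it falls in the Pliocene.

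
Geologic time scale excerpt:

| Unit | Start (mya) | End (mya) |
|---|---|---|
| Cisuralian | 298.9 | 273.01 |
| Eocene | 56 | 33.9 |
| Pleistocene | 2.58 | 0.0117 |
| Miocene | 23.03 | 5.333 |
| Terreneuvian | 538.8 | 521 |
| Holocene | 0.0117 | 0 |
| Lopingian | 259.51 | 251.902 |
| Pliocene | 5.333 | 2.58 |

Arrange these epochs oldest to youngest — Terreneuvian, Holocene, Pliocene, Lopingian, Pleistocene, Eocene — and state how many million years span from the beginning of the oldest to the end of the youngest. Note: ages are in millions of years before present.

Start ages (Ma): Terreneuvian 538.8, Lopingian 259.51, Eocene 56, Pliocene 5.333, Pleistocene 2.58, Holocene 0.0117.
Ordered oldest to youngest: Terreneuvian, Lopingian, Eocene, Pliocene, Pleistocene, Holocene.
Span = 538.8 − 0 = 538.8 Myr.

Terreneuvian → Lopingian → Eocene → Pliocene → Pleistocene → Holocene; total span 538.8 Myr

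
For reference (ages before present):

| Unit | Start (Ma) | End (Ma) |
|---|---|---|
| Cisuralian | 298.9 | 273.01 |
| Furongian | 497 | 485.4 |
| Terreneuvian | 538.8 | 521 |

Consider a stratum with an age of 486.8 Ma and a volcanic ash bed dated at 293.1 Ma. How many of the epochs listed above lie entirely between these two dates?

Checking each listed span, none has both start < 486.8 Ma and end > 293.1 Ma — every epoch straddles one of the two dates or lies outside them — so the count is 0.

0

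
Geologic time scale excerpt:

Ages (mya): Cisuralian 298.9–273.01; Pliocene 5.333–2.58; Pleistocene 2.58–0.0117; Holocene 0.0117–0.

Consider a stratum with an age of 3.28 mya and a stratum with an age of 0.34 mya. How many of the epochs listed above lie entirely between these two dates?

0

The older date is 3.28 Ma and the younger is 0.34 Ma.
No epoch both begins after 3.28 Ma and ends before 0.34 Ma, so the count is 0.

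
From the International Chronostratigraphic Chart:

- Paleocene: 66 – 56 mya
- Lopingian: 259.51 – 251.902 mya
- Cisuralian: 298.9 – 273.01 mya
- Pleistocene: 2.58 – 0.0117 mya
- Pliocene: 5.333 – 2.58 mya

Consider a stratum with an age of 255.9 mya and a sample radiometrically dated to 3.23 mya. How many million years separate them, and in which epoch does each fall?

252.67 million years apart; the first in the Lopingian, the second in the Pliocene

Elapsed time: 255.9 − 3.23 = 252.67 Myr.
255.9 Ma lies within 259.51–251.902 Ma: Lopingian.
3.23 Ma lies within 5.333–2.58 Ma: Pliocene.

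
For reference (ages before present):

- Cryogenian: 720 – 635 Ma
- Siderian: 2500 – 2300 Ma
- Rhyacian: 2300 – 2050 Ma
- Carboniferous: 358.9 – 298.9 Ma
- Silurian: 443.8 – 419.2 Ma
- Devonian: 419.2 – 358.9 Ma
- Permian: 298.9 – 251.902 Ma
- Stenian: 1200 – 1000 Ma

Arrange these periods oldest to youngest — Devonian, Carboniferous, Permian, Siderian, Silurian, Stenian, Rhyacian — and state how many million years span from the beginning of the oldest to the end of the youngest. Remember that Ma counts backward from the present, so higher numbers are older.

Siderian, Rhyacian, Stenian, Silurian, Devonian, Carboniferous, Permian; total span 2248.098 Myr

From the excerpt: Devonian 419.2–358.9; Carboniferous 358.9–298.9; Permian 298.9–251.902; Siderian 2500–2300; Silurian 443.8–419.2; Stenian 1200–1000; Rhyacian 2300–2050 (Ma).
Larger Ma is earlier, so the oldest is Siderian and the youngest is Permian; oldest to youngest: Siderian, Rhyacian, Stenian, Silurian, Devonian, Carboniferous, Permian.
Oldest start 2500 minus youngest end 251.902 gives 2248.098 Myr overall.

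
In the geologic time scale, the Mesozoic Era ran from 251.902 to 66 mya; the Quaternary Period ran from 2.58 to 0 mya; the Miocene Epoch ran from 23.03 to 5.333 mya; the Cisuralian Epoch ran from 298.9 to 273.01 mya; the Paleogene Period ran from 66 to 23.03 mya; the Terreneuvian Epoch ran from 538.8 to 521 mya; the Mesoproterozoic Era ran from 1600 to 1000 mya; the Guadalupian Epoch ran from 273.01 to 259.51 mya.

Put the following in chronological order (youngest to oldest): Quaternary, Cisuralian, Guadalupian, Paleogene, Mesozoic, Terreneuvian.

Quaternary, Paleogene, Mesozoic, Guadalupian, Cisuralian, Terreneuvian

Sorting by start age (ascending Ma, since larger Ma = older): Quaternary start 2.58, Paleogene start 66, Mesozoic start 251.902, Guadalupian start 273.01, Cisuralian start 298.9, Terreneuvian start 538.8.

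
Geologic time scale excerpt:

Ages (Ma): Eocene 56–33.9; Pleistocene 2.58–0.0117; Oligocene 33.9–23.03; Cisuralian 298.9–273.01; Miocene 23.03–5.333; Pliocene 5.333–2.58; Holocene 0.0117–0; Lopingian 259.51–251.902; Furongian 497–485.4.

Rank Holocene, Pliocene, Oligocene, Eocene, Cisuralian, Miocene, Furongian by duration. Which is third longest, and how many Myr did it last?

Durations: Holocene 0.0117; Pliocene 2.753; Oligocene 10.87; Eocene 22.1; Cisuralian 25.89; Miocene 17.697; Furongian 11.6 Myr.
Sorted longest-first: Cisuralian (25.89), Eocene (22.1), Miocene (17.697), Furongian (11.6), Oligocene (10.87), Pliocene (2.753), Holocene (0.0117).
The third longest is Miocene at 17.697 Myr.

Miocene, 17.697 million years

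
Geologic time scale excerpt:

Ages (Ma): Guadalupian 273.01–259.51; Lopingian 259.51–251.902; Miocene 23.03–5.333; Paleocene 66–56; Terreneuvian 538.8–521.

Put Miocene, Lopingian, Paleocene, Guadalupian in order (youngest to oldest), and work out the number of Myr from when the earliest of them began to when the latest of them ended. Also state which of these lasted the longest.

Miocene, Paleocene, Lopingian, Guadalupian; total span 267.677 Myr; longest is Miocene

From the excerpt: Miocene 23.03–5.333; Lopingian 259.51–251.902; Paleocene 66–56; Guadalupian 273.01–259.51 (Ma).
Larger Ma is earlier, so the oldest is Guadalupian and the youngest is Miocene; youngest to oldest: Miocene, Paleocene, Lopingian, Guadalupian.
Oldest start 273.01 minus youngest end 5.333 gives 267.677 Myr overall.
Individual lengths (start − end): Lopingian 7.608; Guadalupian 13.5; Miocene 17.697; Paleocene 10. The largest is Miocene at 17.697 Myr.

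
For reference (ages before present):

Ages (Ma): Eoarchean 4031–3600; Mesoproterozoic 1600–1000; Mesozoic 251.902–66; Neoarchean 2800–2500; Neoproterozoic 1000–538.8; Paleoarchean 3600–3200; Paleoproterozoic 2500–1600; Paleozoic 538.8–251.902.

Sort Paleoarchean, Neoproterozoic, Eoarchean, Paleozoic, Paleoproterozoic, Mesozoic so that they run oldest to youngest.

Read off each span (Ma): Paleoarchean 3600–3200; Neoproterozoic 1000–538.8; Eoarchean 4031–3600; Paleozoic 538.8–251.902; Paleoproterozoic 2500–1600; Mesozoic 251.902–66.
Larger Ma is older, so oldest→youngest is Eoarchean, Paleoarchean, Paleoproterozoic, Neoproterozoic, Paleozoic, Mesozoic.

Eoarchean, Paleoarchean, Paleoproterozoic, Neoproterozoic, Paleozoic, Mesozoic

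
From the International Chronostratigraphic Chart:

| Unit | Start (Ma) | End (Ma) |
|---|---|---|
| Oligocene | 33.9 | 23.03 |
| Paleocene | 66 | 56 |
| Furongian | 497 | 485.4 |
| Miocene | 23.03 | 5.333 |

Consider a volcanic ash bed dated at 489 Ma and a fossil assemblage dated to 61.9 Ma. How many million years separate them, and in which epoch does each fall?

427.1 million years apart; the first in the Furongian, the second in the Paleocene

Elapsed time: 489 − 61.9 = 427.1 Myr.
489 Ma lies within 497–485.4 Ma: Furongian.
61.9 Ma lies within 66–56 Ma: Paleocene.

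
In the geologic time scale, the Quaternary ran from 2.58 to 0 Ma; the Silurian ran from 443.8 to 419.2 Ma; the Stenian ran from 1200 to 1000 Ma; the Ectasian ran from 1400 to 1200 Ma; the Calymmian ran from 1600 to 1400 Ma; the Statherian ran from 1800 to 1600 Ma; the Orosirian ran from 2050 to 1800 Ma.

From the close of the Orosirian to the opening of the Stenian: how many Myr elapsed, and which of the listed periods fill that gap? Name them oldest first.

End of Orosirian = 1800 Ma; start of Stenian = 1200 Ma.
Gap = 1800 − 1200 = 600 Myr.
Periods wholly inside 1800–1200 Ma: Statherian (1800–1600), Calymmian (1600–1400), Ectasian (1400–1200).

600 million years; Statherian, Calymmian, Ectasian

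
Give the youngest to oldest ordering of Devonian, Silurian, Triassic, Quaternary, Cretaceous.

Quaternary, Cretaceous, Triassic, Devonian, Silurian

Group by era (each group listed oldest first) — Paleozoic: Silurian, Devonian; Mesozoic: Triassic, Cretaceous; Cenozoic: Quaternary. The eras run Paleozoic → Mesozoic → Cenozoic. Concatenating the groups in that era order and then reversing gives youngest to oldest.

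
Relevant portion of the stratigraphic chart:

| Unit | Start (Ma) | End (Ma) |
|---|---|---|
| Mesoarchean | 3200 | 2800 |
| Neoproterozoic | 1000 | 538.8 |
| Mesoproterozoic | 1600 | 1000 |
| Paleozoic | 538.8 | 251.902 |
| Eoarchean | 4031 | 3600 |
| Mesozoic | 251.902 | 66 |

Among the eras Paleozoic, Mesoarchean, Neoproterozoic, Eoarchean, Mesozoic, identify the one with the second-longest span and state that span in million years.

Eoarchean, 431 million years

Durations: Paleozoic 286.898; Mesoarchean 400; Neoproterozoic 461.2; Eoarchean 431; Mesozoic 185.902 Myr.
Sorted longest-first: Neoproterozoic (461.2), Eoarchean (431), Mesoarchean (400), Paleozoic (286.898), Mesozoic (185.902).
The second longest is Eoarchean at 431 Myr.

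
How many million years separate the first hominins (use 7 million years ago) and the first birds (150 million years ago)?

143 million years

150 − 7 = 143 million years.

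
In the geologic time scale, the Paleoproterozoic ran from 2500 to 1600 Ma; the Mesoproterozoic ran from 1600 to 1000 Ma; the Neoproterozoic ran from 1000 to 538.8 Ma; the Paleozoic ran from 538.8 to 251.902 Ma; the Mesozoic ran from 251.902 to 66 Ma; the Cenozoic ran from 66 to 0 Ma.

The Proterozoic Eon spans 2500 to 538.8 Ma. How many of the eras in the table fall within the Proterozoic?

3

Eras inside 2500–538.8 Ma: Paleoproterozoic, Mesoproterozoic, Neoproterozoic — 3 in total.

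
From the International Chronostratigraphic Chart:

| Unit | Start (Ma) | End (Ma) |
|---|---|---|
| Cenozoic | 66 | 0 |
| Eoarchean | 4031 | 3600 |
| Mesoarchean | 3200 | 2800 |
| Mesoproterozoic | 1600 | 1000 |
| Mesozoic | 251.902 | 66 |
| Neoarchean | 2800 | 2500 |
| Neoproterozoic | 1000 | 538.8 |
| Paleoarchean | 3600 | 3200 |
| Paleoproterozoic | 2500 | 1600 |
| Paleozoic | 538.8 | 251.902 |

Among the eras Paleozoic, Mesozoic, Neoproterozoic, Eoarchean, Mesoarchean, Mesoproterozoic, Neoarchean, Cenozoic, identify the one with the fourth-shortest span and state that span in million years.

Neoarchean, 300 million years

Start − end for each: Paleozoic 538.8 − 251.902 = 286.898; Mesozoic 251.902 − 66 = 185.902; Neoproterozoic 1000 − 538.8 = 461.2; Eoarchean 4031 − 3600 = 431; Mesoarchean 3200 − 2800 = 400; Mesoproterozoic 1600 − 1000 = 600; Neoarchean 2800 − 2500 = 300; Cenozoic 66 − 0 = 66.
Ranking these from shortest: Cenozoic < Mesozoic < Paleozoic < Neoarchean < Mesoarchean < Eoarchean < Neoproterozoic < Mesoproterozoic.
Position 4 in that ranking is Neoarchean, which lasted 300 Myr.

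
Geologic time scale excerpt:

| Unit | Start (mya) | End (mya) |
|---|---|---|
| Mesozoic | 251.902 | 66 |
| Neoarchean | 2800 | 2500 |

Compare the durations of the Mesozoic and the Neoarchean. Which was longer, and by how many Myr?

Mesozoic: 251.902 − 66 = 185.902 Myr.
Neoarchean: 2800 − 2500 = 300 Myr.
Difference: 300 − 185.902 = 114.098 Myr, so the Neoarchean was longer.

Neoarchean, by 114.098 million years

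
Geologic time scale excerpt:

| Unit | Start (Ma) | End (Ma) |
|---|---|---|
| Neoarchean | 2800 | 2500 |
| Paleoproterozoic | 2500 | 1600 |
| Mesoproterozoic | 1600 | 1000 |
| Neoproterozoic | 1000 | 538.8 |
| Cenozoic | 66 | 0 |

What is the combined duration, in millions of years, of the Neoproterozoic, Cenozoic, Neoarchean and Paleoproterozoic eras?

Duration is start − end for each: (1000 − 538.8) + (66 − 0) + (2800 − 2500) + (2500 − 1600).
That is 461.2 + 66 + 300 + 900, which totals 1727.2 million years.

1727.2 million years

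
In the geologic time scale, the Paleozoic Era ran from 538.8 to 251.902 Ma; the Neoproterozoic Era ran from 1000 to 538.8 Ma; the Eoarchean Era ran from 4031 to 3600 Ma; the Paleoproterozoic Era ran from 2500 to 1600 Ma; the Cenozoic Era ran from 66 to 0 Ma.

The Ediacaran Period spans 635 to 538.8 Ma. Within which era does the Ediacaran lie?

The Ediacaran (635–538.8 Ma) lies entirely within 1000–538.8 Ma, the Neoproterozoic Era.

Neoproterozoic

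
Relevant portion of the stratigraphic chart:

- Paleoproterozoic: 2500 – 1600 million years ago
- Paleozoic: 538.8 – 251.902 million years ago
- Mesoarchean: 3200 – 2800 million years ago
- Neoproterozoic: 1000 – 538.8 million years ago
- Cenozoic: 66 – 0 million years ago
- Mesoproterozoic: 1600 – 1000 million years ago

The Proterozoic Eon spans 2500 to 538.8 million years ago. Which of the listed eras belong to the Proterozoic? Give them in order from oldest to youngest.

Paleoproterozoic, Mesoproterozoic, Neoproterozoic

Eras with both bounds inside 2500–538.8 Ma: Paleoproterozoic (2500–1600), Mesoproterozoic (1600–1000), Neoproterozoic (1000–538.8).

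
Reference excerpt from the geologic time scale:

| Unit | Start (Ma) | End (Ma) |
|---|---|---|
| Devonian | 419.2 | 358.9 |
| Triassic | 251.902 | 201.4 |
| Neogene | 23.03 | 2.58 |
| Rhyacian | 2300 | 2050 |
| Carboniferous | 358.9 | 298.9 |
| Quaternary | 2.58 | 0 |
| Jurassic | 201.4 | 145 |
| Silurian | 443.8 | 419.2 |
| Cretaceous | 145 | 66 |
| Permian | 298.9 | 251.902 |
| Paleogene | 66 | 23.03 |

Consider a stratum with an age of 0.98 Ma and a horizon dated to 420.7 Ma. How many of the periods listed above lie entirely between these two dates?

8

420.7 Ma sits inside the Silurian (443.8–419.2) and 0.98 Ma inside the Quaternary (2.58–0); neither of those is wholly between the two dates.
The listed periods lying completely between them are Devonian, Carboniferous, Permian, Triassic, Jurassic, Cretaceous, Paleogene, Neogene — 8 in all.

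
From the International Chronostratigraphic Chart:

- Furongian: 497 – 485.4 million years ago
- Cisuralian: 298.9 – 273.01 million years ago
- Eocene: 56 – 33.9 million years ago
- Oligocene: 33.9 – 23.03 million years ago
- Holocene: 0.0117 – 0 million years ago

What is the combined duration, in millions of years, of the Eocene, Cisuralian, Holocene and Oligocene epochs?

58.8717 million years

Each duration: Eocene = 22.1; Cisuralian = 25.89; Holocene = 0.0117; Oligocene = 10.87.
Sum: 22.1 + 25.89 + 0.0117 + 10.87 = 58.8717 Myr.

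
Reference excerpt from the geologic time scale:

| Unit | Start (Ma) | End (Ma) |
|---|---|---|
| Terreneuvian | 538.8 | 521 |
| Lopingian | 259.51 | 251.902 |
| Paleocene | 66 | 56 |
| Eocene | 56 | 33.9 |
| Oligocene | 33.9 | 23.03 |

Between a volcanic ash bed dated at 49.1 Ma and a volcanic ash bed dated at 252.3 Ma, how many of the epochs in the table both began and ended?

1

The older date is 252.3 Ma and the younger is 49.1 Ma.
Epochs with start < 252.3 and end > 49.1 Ma: Paleocene (66–56).
That is 1 complete epoch.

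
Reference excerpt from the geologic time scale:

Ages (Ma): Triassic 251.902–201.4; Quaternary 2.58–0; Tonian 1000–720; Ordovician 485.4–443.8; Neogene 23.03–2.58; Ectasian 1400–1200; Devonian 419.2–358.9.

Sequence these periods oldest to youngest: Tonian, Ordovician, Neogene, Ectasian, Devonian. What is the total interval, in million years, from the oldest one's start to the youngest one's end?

Start ages (Ma): Ectasian 1400, Tonian 1000, Ordovician 485.4, Devonian 419.2, Neogene 23.03.
Ordered oldest to youngest: Ectasian, Tonian, Ordovician, Devonian, Neogene.
Span = 1400 − 2.58 = 1397.42 Myr.

Ectasian, Tonian, Ordovician, Devonian, Neogene; total span 1397.42 Myr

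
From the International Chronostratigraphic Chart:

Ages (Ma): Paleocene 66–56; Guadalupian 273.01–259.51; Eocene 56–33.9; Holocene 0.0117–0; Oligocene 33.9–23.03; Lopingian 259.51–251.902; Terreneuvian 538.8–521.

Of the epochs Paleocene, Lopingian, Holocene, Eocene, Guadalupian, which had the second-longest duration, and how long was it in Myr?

Start − end for each: Paleocene 66 − 56 = 10; Lopingian 259.51 − 251.902 = 7.608; Holocene 0.0117 − 0 = 0.0117; Eocene 56 − 33.9 = 22.1; Guadalupian 273.01 − 259.51 = 13.5.
Ranking these from longest: Eocene > Guadalupian > Paleocene > Lopingian > Holocene.
Position 2 in that ranking is Guadalupian, which lasted 13.5 Myr.

Guadalupian, 13.5 million years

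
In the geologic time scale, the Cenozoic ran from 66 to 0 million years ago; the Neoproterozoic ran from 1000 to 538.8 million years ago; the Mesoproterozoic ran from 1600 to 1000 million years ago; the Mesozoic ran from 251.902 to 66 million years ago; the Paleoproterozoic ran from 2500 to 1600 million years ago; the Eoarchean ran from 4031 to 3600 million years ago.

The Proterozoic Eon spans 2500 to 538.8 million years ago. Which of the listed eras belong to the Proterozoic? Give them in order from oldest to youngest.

Eras with both bounds inside 2500–538.8 Ma: Paleoproterozoic (2500–1600), Mesoproterozoic (1600–1000), Neoproterozoic (1000–538.8).

Paleoproterozoic, Mesoproterozoic, Neoproterozoic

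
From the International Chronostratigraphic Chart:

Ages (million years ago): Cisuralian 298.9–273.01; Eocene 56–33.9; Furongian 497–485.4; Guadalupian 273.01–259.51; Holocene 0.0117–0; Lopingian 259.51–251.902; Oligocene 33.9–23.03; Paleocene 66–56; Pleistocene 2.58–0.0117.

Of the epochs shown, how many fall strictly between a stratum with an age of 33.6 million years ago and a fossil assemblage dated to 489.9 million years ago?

5

The older date is 489.9 Ma and the younger is 33.6 Ma.
Epochs with start < 489.9 and end > 33.6 Ma: Cisuralian (298.9–273.01), Guadalupian (273.01–259.51), Lopingian (259.51–251.902), Paleocene (66–56), Eocene (56–33.9).
That is 5 complete epochs.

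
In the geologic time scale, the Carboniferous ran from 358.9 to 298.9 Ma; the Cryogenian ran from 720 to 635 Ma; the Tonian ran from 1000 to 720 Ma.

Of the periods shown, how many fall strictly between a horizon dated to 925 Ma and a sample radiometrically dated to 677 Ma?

The older date is 925 Ma and the younger is 677 Ma.
No period both begins after 925 Ma and ends before 677 Ma, so the count is 0.

0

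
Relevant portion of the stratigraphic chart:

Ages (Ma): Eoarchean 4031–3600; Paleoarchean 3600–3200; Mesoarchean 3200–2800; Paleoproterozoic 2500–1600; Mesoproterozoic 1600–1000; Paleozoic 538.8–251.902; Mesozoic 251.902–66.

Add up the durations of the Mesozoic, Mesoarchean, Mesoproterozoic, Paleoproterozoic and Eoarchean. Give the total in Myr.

2516.902 million years

Each duration: Mesozoic = 185.902; Mesoarchean = 400; Mesoproterozoic = 600; Paleoproterozoic = 900; Eoarchean = 431.
Sum: 185.902 + 400 + 600 + 900 + 431 = 2516.902 Myr.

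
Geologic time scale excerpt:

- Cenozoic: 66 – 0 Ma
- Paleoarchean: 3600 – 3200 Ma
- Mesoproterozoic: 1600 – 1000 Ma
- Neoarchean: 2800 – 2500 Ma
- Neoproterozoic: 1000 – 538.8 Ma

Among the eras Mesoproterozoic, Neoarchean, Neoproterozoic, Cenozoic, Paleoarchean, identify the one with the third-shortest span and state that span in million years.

Durations: Mesoproterozoic 600; Neoarchean 300; Neoproterozoic 461.2; Cenozoic 66; Paleoarchean 400 Myr.
Sorted shortest-first: Cenozoic (66), Neoarchean (300), Paleoarchean (400), Neoproterozoic (461.2), Mesoproterozoic (600).
The third shortest is Paleoarchean at 400 Myr.

Paleoarchean, 400 million years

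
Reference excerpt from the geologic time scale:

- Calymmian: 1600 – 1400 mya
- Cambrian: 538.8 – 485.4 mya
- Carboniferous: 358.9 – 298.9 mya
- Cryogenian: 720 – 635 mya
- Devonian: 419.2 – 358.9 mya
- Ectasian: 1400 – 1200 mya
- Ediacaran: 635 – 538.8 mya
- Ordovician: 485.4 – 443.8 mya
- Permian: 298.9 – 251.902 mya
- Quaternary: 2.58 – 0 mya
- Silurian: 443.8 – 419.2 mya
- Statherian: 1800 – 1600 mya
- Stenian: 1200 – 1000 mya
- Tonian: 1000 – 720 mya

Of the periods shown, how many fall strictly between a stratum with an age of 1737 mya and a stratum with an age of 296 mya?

11

The older date is 1737 Ma and the younger is 296 Ma.
Periods with start < 1737 and end > 296 Ma: Calymmian (1600–1400), Ectasian (1400–1200), Stenian (1200–1000), Tonian (1000–720), Cryogenian (720–635), Ediacaran (635–538.8), Cambrian (538.8–485.4), Ordovician (485.4–443.8), Silurian (443.8–419.2), Devonian (419.2–358.9), Carboniferous (358.9–298.9).
That is 11 complete periods.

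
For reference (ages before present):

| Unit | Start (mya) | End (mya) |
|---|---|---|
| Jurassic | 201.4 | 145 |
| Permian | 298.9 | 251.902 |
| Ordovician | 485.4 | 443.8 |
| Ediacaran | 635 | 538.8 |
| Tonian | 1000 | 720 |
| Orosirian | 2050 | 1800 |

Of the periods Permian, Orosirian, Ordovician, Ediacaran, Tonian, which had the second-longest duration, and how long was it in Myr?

Start − end for each: Permian 298.9 − 251.902 = 46.998; Orosirian 2050 − 1800 = 250; Ordovician 485.4 − 443.8 = 41.6; Ediacaran 635 − 538.8 = 96.2; Tonian 1000 − 720 = 280.
Ranking these from longest: Tonian > Orosirian > Ediacaran > Permian > Ordovician.
Position 2 in that ranking is Orosirian, which lasted 250 Myr.

Orosirian, 250 million years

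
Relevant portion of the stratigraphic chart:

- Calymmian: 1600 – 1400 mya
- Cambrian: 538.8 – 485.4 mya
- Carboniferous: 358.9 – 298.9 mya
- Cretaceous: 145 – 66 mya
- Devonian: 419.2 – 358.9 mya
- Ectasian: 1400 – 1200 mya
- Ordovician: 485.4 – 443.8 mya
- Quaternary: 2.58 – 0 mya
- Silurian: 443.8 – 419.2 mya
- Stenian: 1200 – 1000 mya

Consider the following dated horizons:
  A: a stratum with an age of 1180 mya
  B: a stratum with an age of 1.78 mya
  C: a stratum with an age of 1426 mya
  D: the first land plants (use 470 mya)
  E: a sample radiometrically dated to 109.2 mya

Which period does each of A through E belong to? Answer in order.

A — Stenian; B — Quaternary; C — Calymmian; D — Ordovician; E — Cretaceous

A: 1180 Ma lies in 1200–1000 Ma, so Stenian.
B: 1.78 Ma lies in 2.58–0 Ma, so Quaternary.
C: 1426 Ma lies in 1600–1400 Ma, so Calymmian.
D: 470 Ma lies in 485.4–443.8 Ma, so Ordovician.
E: 109.2 Ma lies in 145–66 Ma, so Cretaceous.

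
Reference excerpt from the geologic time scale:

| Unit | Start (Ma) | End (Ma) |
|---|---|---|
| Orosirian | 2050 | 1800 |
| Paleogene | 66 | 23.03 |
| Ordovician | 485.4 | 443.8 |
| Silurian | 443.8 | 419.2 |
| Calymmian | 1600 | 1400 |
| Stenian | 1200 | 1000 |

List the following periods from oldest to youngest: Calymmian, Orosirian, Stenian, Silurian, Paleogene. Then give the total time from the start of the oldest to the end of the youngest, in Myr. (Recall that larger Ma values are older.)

Start ages (Ma): Orosirian 2050, Calymmian 1600, Stenian 1200, Silurian 443.8, Paleogene 66.
Ordered oldest to youngest: Orosirian, Calymmian, Stenian, Silurian, Paleogene.
Span = 2050 − 23.03 = 2026.97 Myr.

Orosirian, Calymmian, Stenian, Silurian, Paleogene; total span 2026.97 Myr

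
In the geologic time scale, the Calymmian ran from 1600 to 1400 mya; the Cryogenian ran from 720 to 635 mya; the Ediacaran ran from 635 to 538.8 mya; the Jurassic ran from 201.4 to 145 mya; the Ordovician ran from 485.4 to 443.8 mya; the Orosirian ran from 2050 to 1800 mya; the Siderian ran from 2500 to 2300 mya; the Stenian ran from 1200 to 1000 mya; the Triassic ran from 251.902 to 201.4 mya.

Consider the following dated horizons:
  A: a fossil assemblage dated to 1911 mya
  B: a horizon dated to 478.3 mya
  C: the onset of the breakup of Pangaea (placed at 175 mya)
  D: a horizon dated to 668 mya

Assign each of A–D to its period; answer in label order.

A — Orosirian; B — Ordovician; C — Jurassic; D — Cryogenian

Match each age against the start–end ranges in the excerpt: A = 1911 Ma → Orosirian (2050–1800); B = 478.3 Ma → Ordovician (485.4–443.8); C = 175 Ma → Jurassic (201.4–145); D = 668 Ma → Cryogenian (720–635).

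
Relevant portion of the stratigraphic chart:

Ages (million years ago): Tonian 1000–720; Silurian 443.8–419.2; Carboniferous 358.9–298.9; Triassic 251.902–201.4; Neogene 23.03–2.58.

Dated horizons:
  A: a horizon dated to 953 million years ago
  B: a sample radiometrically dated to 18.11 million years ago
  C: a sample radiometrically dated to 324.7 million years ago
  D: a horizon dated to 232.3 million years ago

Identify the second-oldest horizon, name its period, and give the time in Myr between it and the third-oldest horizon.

C, in the Carboniferous; 92.4 million years to D

Sorted oldest-first by Ma: A (953), C (324.7), D (232.3), B (18.11).
The second oldest is C at 324.7 Ma, which lies in 358.9–298.9 Ma: the Carboniferous.
The third oldest is D at 232.3 Ma; separation = |324.7 − 232.3| = 92.4 Myr.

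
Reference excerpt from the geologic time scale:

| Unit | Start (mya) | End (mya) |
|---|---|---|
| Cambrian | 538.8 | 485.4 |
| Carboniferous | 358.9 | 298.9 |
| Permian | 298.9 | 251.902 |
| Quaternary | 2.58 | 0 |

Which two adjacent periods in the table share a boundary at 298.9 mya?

Carboniferous and Permian

The Carboniferous ends at 298.9 mya and the Permian begins at 298.9 mya, so they share that boundary.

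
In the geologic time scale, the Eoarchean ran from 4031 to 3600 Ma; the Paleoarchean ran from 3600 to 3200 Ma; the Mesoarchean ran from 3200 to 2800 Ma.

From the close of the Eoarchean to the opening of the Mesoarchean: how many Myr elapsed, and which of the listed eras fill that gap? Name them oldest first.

The Eoarchean closes at 3600 Ma and the Mesoarchean opens at 3200 Ma, so the interval is 3600 − 3200 = 400 Myr.
An era fits inside if it starts at or after 3600 Ma and ends at or before 3200 Ma; oldest first that gives Paleoarchean.

400 million years; Paleoarchean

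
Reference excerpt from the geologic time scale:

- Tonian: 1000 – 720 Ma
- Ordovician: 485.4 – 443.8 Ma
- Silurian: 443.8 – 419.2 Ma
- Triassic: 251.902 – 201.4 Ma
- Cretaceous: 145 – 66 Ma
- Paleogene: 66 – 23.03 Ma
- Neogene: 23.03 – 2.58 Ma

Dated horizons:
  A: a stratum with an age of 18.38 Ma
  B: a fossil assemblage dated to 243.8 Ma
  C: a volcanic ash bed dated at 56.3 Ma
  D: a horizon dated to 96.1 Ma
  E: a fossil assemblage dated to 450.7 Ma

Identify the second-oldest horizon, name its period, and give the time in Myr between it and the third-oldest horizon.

B, in the Triassic; 147.7 million years to D

Sorted oldest-first by Ma: E (450.7), B (243.8), D (96.1), C (56.3), A (18.38).
The second oldest is B at 243.8 Ma, which lies in 251.902–201.4 Ma: the Triassic.
The third oldest is D at 96.1 Ma; separation = |243.8 − 96.1| = 147.7 Myr.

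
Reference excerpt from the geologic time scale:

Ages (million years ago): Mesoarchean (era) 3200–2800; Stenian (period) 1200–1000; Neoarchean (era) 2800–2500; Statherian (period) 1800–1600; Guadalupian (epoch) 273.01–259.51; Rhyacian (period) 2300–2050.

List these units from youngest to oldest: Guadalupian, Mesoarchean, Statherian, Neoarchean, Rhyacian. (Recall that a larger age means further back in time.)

Guadalupian, Statherian, Rhyacian, Neoarchean, Mesoarchean

Read off each span (Ma): Guadalupian 273.01–259.51; Mesoarchean 3200–2800; Statherian 1800–1600; Neoarchean 2800–2500; Rhyacian 2300–2050.
Larger Ma is older, so oldest→youngest is Mesoarchean, Neoarchean, Rhyacian, Statherian, Guadalupian; reverse it for youngest→oldest.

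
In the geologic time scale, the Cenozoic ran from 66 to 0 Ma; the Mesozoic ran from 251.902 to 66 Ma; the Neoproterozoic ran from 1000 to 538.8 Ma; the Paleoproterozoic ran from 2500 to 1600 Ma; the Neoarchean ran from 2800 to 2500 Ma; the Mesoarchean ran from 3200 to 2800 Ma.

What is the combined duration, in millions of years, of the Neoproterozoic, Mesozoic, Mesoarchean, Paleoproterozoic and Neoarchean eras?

Duration is start − end for each: (1000 − 538.8) + (251.902 − 66) + (3200 − 2800) + (2500 − 1600) + (2800 − 2500).
That is 461.2 + 185.902 + 400 + 900 + 300, which totals 2247.102 million years.

2247.102 million years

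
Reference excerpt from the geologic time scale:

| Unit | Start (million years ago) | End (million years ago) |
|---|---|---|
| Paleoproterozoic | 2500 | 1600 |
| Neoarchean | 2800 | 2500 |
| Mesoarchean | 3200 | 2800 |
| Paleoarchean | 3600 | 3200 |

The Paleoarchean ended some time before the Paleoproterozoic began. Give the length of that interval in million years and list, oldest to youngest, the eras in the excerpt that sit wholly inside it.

End of Paleoarchean = 3200 Ma; start of Paleoproterozoic = 2500 Ma.
Gap = 3200 − 2500 = 700 Myr.
Eras wholly inside 3200–2500 Ma: Mesoarchean (3200–2800), Neoarchean (2800–2500).

700 million years; Mesoarchean, Neoarchean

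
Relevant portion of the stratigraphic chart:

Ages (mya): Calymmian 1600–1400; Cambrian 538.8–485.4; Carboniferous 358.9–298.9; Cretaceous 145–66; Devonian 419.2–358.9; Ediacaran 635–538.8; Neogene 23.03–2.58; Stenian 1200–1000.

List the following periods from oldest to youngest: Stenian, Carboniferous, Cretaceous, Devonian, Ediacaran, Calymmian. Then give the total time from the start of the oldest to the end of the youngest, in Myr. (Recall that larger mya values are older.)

Calymmian → Stenian → Ediacaran → Devonian → Carboniferous → Cretaceous; total span 1534 Myr

From the excerpt: Stenian 1200–1000; Carboniferous 358.9–298.9; Cretaceous 145–66; Devonian 419.2–358.9; Ediacaran 635–538.8; Calymmian 1600–1400 (Ma).
Larger Ma is earlier, so the oldest is Calymmian and the youngest is Cretaceous; oldest to youngest: Calymmian, Stenian, Ediacaran, Devonian, Carboniferous, Cretaceous.
Oldest start 1600 minus youngest end 66 gives 1534 Myr overall.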